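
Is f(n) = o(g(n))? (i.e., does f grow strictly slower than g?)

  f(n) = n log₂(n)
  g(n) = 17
False

f(n) = n log₂(n) is O(n log n), and g(n) = 17 is O(1).
Since O(n log n) grows faster than or equal to O(1), f(n) = o(g(n)) is false.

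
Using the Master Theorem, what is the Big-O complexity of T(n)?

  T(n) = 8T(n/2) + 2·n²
Θ(n³)

Master Theorem: a = 8, b = 2, f(n) = 2·n².
Compute the critical exponent d = log₂(8) = 3.
Compare f(n) = Θ(n²) against n^d:
  k = 2 < d = 3, so f(n) = O(n^(d-ε)) — Case 1.
  The recursion cost dominates: T(n) = Θ(n^d) = Θ(n³).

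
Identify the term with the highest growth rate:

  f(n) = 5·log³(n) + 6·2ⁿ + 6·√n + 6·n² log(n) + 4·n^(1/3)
6·2ⁿ

Looking at each term:
  - 5·log³(n) is O(log³ n)
  - 6·2ⁿ is O(2ⁿ)
  - 6·√n is O(√n)
  - 6·n² log(n) is O(n² log n)
  - 4·n^(1/3) is O(n^(1/3))

The term 6·2ⁿ (O(2ⁿ)) grows fastest and dominates all others.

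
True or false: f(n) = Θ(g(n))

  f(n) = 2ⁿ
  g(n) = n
False

f(n) = 2ⁿ is O(2ⁿ), and g(n) = n is O(n).
Since they have different growth rates, f(n) = Θ(g(n)) is false.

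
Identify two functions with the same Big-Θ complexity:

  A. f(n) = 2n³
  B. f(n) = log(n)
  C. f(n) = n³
A and C

Examining each function:
  A. 2n³ is O(n³)
  B. log(n) is O(log n)
  C. n³ is O(n³)

Functions A and C both have the same complexity class.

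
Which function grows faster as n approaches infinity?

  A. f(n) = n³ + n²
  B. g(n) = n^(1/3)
A

f(n) = n³ + n² is O(n³), while g(n) = n^(1/3) is O(n^(1/3)).
Since O(n³) grows faster than O(n^(1/3)), f(n) dominates.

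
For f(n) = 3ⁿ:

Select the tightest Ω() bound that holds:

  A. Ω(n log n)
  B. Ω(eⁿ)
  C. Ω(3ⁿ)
C

f(n) = 3ⁿ is Ω(3ⁿ).
All listed options are valid Big-Ω bounds (lower bounds),
but Ω(3ⁿ) is the tightest (largest valid bound).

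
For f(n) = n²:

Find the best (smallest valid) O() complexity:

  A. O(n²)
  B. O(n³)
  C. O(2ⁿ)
A

f(n) = n² is O(n²).
All listed options are valid Big-O bounds (upper bounds),
but O(n²) is the tightest (smallest valid bound).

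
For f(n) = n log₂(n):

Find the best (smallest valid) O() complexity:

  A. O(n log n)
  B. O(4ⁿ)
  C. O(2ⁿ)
A

f(n) = n log₂(n) is O(n log n).
All listed options are valid Big-O bounds (upper bounds),
but O(n log n) is the tightest (smallest valid bound).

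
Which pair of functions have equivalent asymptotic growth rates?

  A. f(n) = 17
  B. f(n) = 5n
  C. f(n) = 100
A and C

Examining each function:
  A. 17 is O(1)
  B. 5n is O(n)
  C. 100 is O(1)

Functions A and C both have the same complexity class.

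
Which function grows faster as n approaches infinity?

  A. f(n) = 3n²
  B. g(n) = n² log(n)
B

f(n) = 3n² is O(n²), while g(n) = n² log(n) is O(n² log n).
Since O(n² log n) grows faster than O(n²), g(n) dominates.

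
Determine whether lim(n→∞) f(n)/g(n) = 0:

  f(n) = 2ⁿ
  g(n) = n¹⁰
False

f(n) = 2ⁿ is O(2ⁿ), and g(n) = n¹⁰ is O(n¹⁰).
Since O(2ⁿ) grows faster than or equal to O(n¹⁰), f(n) = o(g(n)) is false.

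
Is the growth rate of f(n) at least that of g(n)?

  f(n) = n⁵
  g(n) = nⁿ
False

f(n) = n⁵ is O(n⁵), and g(n) = nⁿ is O(nⁿ).
Since O(n⁵) grows slower than O(nⁿ), f(n) = Ω(g(n)) is false.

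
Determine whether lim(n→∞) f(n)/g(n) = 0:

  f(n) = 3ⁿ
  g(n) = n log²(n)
False

f(n) = 3ⁿ is O(3ⁿ), and g(n) = n log²(n) is O(n log² n).
Since O(3ⁿ) grows faster than or equal to O(n log² n), f(n) = o(g(n)) is false.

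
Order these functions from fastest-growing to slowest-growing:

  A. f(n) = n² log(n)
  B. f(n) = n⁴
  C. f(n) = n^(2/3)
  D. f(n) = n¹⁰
D > B > A > C

Comparing growth rates:
D = n¹⁰ is O(n¹⁰)
B = n⁴ is O(n⁴)
A = n² log(n) is O(n² log n)
C = n^(2/3) is O(n^(2/3))

Therefore, the order from fastest to slowest is: D > B > A > C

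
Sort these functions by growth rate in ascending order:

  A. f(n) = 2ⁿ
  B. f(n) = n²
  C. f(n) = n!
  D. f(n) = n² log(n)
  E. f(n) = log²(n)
E < B < D < A < C

Comparing growth rates:
E = log²(n) is O(log² n)
B = n² is O(n²)
D = n² log(n) is O(n² log n)
A = 2ⁿ is O(2ⁿ)
C = n! is O(n!)

Therefore, the order from slowest to fastest is: E < B < D < A < C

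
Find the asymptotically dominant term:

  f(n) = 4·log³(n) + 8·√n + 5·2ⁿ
5·2ⁿ

Looking at each term:
  - 4·log³(n) is O(log³ n)
  - 8·√n is O(√n)
  - 5·2ⁿ is O(2ⁿ)

The term 5·2ⁿ (O(2ⁿ)) grows fastest and dominates all others.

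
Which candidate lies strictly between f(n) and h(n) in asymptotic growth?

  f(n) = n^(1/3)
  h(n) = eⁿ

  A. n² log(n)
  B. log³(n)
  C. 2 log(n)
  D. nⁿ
A

We need g(n) with n^(1/3) = o(g(n)) and g(n) = o(eⁿ), i.e. O(n^(1/3)) ≺ g ≺ O(eⁿ).
Check each option:
  A. n² log(n) — O(n² log n) is strictly between O(n^(1/3)) and O(eⁿ) ✓
  B. log³(n) — O(log³ n) does not grow strictly faster than f(n)
  C. 2 log(n) — O(log n) does not grow strictly faster than f(n)
  D. nⁿ — O(nⁿ) does not grow strictly slower than h(n)

Only option A (n² log(n)) lies strictly between.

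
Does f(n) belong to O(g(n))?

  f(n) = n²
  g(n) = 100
False

f(n) = n² is O(n²), and g(n) = 100 is O(1).
Since O(n²) grows faster than O(1), f(n) = O(g(n)) is false.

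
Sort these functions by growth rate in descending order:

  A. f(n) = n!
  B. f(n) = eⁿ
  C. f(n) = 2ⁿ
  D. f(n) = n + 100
A > B > C > D

Comparing growth rates:
A = n! is O(n!)
B = eⁿ is O(eⁿ)
C = 2ⁿ is O(2ⁿ)
D = n + 100 is O(n)

Therefore, the order from fastest to slowest is: A > B > C > D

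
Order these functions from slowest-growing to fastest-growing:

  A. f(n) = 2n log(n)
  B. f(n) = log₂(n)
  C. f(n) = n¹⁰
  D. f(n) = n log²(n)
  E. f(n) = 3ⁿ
B < A < D < C < E

Comparing growth rates:
B = log₂(n) is O(log n)
A = 2n log(n) is O(n log n)
D = n log²(n) is O(n log² n)
C = n¹⁰ is O(n¹⁰)
E = 3ⁿ is O(3ⁿ)

Therefore, the order from slowest to fastest is: B < A < D < C < E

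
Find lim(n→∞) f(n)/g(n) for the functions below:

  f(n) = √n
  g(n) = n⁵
0

Since √n (O(√n)) grows slower than n⁵ (O(n⁵)),
the ratio f(n)/g(n) → 0 as n → ∞.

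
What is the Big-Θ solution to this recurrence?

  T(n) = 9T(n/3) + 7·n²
Θ(n² log n)

Master Theorem: a = 9, b = 3, f(n) = 7·n².
Compute the critical exponent d = log₃(9) = 2.
Compare f(n) = Θ(n²) against n^d:
  k = 2 = d, so f(n) = Θ(n^d) — Case 2.
  Work is balanced across levels: T(n) = Θ(n^d log n) = Θ(n² log n).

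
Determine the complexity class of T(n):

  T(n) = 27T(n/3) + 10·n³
Θ(n³ log n)

Master Theorem: a = 27, b = 3, f(n) = 10·n³.
Compute the critical exponent d = log₃(27) = 3.
Compare f(n) = Θ(n³) against n^d:
  k = 3 = d, so f(n) = Θ(n^d) — Case 2.
  Work is balanced across levels: T(n) = Θ(n^d log n) = Θ(n³ log n).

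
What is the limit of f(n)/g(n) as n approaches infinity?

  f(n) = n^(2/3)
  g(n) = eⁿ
0

Since n^(2/3) (O(n^(2/3))) grows slower than eⁿ (O(eⁿ)),
the ratio f(n)/g(n) → 0 as n → ∞.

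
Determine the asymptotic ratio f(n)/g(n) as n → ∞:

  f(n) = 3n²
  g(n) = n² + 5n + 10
3

Since 3n² and n² + 5n + 10 have the same growth rate (O(n²)),
the ratio converges to a constant: 3.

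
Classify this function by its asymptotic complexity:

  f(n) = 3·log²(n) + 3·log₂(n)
O(log² n)

The dominant term in 3·log²(n) + 3·log₂(n) is 3·log²(n), which is Θ(log² n).
Lower-order terms (3·log₂(n)) are asymptotically negligible.
Constants are absorbed, so the tightest bound is O(log² n).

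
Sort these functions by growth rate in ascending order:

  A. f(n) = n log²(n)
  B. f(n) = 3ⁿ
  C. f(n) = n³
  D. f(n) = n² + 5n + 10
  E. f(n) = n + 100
E < A < D < C < B

Comparing growth rates:
E = n + 100 is O(n)
A = n log²(n) is O(n log² n)
D = n² + 5n + 10 is O(n²)
C = n³ is O(n³)
B = 3ⁿ is O(3ⁿ)

Therefore, the order from slowest to fastest is: E < A < D < C < B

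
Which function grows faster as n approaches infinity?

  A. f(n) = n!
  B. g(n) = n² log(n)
A

f(n) = n! is O(n!), while g(n) = n² log(n) is O(n² log n).
Since O(n!) grows faster than O(n² log n), f(n) dominates.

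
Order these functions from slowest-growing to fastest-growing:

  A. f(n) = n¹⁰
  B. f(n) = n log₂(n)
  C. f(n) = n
C < B < A

Comparing growth rates:
C = n is O(n)
B = n log₂(n) is O(n log n)
A = n¹⁰ is O(n¹⁰)

Therefore, the order from slowest to fastest is: C < B < A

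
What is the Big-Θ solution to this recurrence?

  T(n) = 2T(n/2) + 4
Θ(n)

Master Theorem: a = 2, b = 2, f(n) = 4.
Compute the critical exponent d = log₂(2) = 1.
Compare f(n) = Θ(1) against n^d:
  k = 0 < d = 1, so f(n) = O(n^(d-ε)) — Case 1.
  The recursion cost dominates: T(n) = Θ(n^d) = Θ(n).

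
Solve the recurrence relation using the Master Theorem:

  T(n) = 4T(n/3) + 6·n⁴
Θ(n⁴)

Master Theorem: a = 4, b = 3, f(n) = 6·n⁴.
Compute the critical exponent d = log₃(4) = 1.262.
Compare f(n) = Θ(n⁴) against n^d:
  k = 4 > d = 1.262, so f(n) = Ω(n^(d+ε)) — Case 3.
  Regularity: a·(n/b)^4/n^4 = a/b^4 = 4/81 < 1 ✓.
  The top-level work dominates: T(n) = Θ(f(n)) = Θ(n⁴).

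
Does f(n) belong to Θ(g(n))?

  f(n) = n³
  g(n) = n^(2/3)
False

f(n) = n³ is O(n³), and g(n) = n^(2/3) is O(n^(2/3)).
Since they have different growth rates, f(n) = Θ(g(n)) is false.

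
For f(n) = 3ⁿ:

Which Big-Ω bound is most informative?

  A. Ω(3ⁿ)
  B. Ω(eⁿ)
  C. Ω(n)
A

f(n) = 3ⁿ is Ω(3ⁿ).
All listed options are valid Big-Ω bounds (lower bounds),
but Ω(3ⁿ) is the tightest (largest valid bound).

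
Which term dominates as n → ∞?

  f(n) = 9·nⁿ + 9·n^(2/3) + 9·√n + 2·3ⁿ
9·nⁿ

Looking at each term:
  - 9·nⁿ is O(nⁿ)
  - 9·n^(2/3) is O(n^(2/3))
  - 9·√n is O(√n)
  - 2·3ⁿ is O(3ⁿ)

The term 9·nⁿ (O(nⁿ)) grows fastest and dominates all others.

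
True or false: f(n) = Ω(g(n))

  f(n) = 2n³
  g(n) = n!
False

f(n) = 2n³ is O(n³), and g(n) = n! is O(n!).
Since O(n³) grows slower than O(n!), f(n) = Ω(g(n)) is false.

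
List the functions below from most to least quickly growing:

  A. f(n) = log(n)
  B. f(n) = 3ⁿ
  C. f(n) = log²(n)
B > C > A

Comparing growth rates:
B = 3ⁿ is O(3ⁿ)
C = log²(n) is O(log² n)
A = log(n) is O(log n)

Therefore, the order from fastest to slowest is: B > C > A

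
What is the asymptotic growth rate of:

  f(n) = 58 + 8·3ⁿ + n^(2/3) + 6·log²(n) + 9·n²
Θ(3ⁿ)

Order the terms by growth rate: 58 ≺ 6·log²(n) ≺ n^(2/3) ≺ 9·n² ≺ 8·3ⁿ.
The fastest-growing term 8·3ⁿ dominates as n → ∞; dropping its constant factor gives Θ(3ⁿ).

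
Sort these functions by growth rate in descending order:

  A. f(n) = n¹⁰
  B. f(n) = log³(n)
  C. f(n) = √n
A > C > B

Comparing growth rates:
A = n¹⁰ is O(n¹⁰)
C = √n is O(√n)
B = log³(n) is O(log³ n)

Therefore, the order from fastest to slowest is: A > C > B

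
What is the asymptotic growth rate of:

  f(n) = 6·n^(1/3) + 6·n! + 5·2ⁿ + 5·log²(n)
Θ(n!)

Order the terms by growth rate: 5·log²(n) ≺ 6·n^(1/3) ≺ 5·2ⁿ ≺ 6·n!.
The fastest-growing term 6·n! dominates as n → ∞; dropping its constant factor gives Θ(n!).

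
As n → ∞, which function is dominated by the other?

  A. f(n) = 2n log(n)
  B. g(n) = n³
A

f(n) = 2n log(n) is O(n log n), while g(n) = n³ is O(n³).
Since O(n log n) grows slower than O(n³), f(n) is dominated.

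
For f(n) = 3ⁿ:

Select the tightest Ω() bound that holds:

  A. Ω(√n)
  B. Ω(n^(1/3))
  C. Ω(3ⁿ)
C

f(n) = 3ⁿ is Ω(3ⁿ).
All listed options are valid Big-Ω bounds (lower bounds),
but Ω(3ⁿ) is the tightest (largest valid bound).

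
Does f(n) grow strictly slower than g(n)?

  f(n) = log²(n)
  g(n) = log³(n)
True

f(n) = log²(n) is O(log² n), and g(n) = log³(n) is O(log³ n).
Since O(log² n) grows strictly slower than O(log³ n), f(n) = o(g(n)) is true.
This means lim(n→∞) f(n)/g(n) = 0.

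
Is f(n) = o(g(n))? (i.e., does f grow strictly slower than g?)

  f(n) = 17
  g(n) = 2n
True

f(n) = 17 is O(1), and g(n) = 2n is O(n).
Since O(1) grows strictly slower than O(n), f(n) = o(g(n)) is true.
This means lim(n→∞) f(n)/g(n) = 0.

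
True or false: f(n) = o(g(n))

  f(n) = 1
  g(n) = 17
False

f(n) = 1 is O(1), and g(n) = 17 is O(1).
Since they have the same growth rate, f(n) = o(g(n)) is false.
(f = o(g) requires f to grow strictly slower, not equal.)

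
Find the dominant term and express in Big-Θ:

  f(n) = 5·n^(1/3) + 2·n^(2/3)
Θ(n^(2/3))

Order the terms by growth rate: 5·n^(1/3) ≺ 2·n^(2/3).
The fastest-growing term 2·n^(2/3) dominates as n → ∞; dropping its constant factor gives Θ(n^(2/3)).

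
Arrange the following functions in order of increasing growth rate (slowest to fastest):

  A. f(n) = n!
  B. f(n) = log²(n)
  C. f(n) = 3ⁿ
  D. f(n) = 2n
B < D < C < A

Comparing growth rates:
B = log²(n) is O(log² n)
D = 2n is O(n)
C = 3ⁿ is O(3ⁿ)
A = n! is O(n!)

Therefore, the order from slowest to fastest is: B < D < C < A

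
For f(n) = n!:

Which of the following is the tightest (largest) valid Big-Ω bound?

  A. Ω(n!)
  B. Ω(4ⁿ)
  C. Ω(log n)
A

f(n) = n! is Ω(n!).
All listed options are valid Big-Ω bounds (lower bounds),
but Ω(n!) is the tightest (largest valid bound).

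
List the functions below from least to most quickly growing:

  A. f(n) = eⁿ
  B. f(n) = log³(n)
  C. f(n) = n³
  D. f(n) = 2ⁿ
B < C < D < A

Comparing growth rates:
B = log³(n) is O(log³ n)
C = n³ is O(n³)
D = 2ⁿ is O(2ⁿ)
A = eⁿ is O(eⁿ)

Therefore, the order from slowest to fastest is: B < C < D < A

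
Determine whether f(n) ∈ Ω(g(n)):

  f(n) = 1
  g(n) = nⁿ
False

f(n) = 1 is O(1), and g(n) = nⁿ is O(nⁿ).
Since O(1) grows slower than O(nⁿ), f(n) = Ω(g(n)) is false.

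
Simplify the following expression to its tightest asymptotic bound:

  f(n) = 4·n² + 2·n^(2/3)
Θ(n²)

Order the terms by growth rate: 2·n^(2/3) ≺ 4·n².
The fastest-growing term 4·n² dominates as n → ∞; dropping its constant factor gives Θ(n²).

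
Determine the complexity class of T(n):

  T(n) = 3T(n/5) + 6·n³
Θ(n³)

Master Theorem: a = 3, b = 5, f(n) = 6·n³.
Compute the critical exponent d = log₅(3) = 0.683.
Compare f(n) = Θ(n³) against n^d:
  k = 3 > d = 0.683, so f(n) = Ω(n^(d+ε)) — Case 3.
  Regularity: a·(n/b)^3/n^3 = a/b^3 = 3/125 < 1 ✓.
  The top-level work dominates: T(n) = Θ(f(n)) = Θ(n³).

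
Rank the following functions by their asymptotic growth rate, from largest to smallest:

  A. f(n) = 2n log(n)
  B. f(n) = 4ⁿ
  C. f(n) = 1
B > A > C

Comparing growth rates:
B = 4ⁿ is O(4ⁿ)
A = 2n log(n) is O(n log n)
C = 1 is O(1)

Therefore, the order from fastest to slowest is: B > A > C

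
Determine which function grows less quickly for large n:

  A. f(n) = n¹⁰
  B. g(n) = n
B

f(n) = n¹⁰ is O(n¹⁰), while g(n) = n is O(n).
Since O(n) grows slower than O(n¹⁰), g(n) is dominated.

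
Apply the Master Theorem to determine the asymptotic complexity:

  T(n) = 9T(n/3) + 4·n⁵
Θ(n⁵)

Master Theorem: a = 9, b = 3, f(n) = 4·n⁵.
Compute the critical exponent d = log₃(9) = 2.
Compare f(n) = Θ(n⁵) against n^d:
  k = 5 > d = 2, so f(n) = Ω(n^(d+ε)) — Case 3.
  Regularity: a·(n/b)^5/n^5 = a/b^5 = 9/243 < 1 ✓.
  The top-level work dominates: T(n) = Θ(f(n)) = Θ(n⁵).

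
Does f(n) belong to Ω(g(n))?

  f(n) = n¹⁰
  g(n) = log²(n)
True

f(n) = n¹⁰ is O(n¹⁰), and g(n) = log²(n) is O(log² n).
Since O(n¹⁰) grows at least as fast as O(log² n), f(n) = Ω(g(n)) is true.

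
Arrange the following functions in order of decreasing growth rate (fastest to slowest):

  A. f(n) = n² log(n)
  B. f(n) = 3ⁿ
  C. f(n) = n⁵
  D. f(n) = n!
D > B > C > A

Comparing growth rates:
D = n! is O(n!)
B = 3ⁿ is O(3ⁿ)
C = n⁵ is O(n⁵)
A = n² log(n) is O(n² log n)

Therefore, the order from fastest to slowest is: D > B > C > A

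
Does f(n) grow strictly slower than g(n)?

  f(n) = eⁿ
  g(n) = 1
False

f(n) = eⁿ is O(eⁿ), and g(n) = 1 is O(1).
Since O(eⁿ) grows faster than or equal to O(1), f(n) = o(g(n)) is false.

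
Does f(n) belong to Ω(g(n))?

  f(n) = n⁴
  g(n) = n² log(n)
True

f(n) = n⁴ is O(n⁴), and g(n) = n² log(n) is O(n² log n).
Since O(n⁴) grows at least as fast as O(n² log n), f(n) = Ω(g(n)) is true.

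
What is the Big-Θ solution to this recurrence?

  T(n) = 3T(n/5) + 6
Θ(n^log₅(3))

Master Theorem: a = 3, b = 5, f(n) = 6.
Compute the critical exponent d = log₅(3) = 0.683.
Compare f(n) = Θ(1) against n^d:
  k = 0 < d = 0.683, so f(n) = O(n^(d-ε)) — Case 1.
  The recursion cost dominates: T(n) = Θ(n^d) = Θ(n^log₅(3)).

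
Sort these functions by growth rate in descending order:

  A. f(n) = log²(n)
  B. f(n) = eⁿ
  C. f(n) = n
B > C > A

Comparing growth rates:
B = eⁿ is O(eⁿ)
C = n is O(n)
A = log²(n) is O(log² n)

Therefore, the order from fastest to slowest is: B > C > A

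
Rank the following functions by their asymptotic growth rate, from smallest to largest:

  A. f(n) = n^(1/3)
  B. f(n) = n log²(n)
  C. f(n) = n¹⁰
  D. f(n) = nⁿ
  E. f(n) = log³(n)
E < A < B < C < D

Comparing growth rates:
E = log³(n) is O(log³ n)
A = n^(1/3) is O(n^(1/3))
B = n log²(n) is O(n log² n)
C = n¹⁰ is O(n¹⁰)
D = nⁿ is O(nⁿ)

Therefore, the order from slowest to fastest is: E < A < B < C < D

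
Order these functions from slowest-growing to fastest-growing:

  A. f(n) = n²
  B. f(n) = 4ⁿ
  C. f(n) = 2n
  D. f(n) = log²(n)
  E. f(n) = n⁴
D < C < A < E < B

Comparing growth rates:
D = log²(n) is O(log² n)
C = 2n is O(n)
A = n² is O(n²)
E = n⁴ is O(n⁴)
B = 4ⁿ is O(4ⁿ)

Therefore, the order from slowest to fastest is: D < C < A < E < B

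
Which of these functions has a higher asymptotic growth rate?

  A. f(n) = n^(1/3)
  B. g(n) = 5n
B

f(n) = n^(1/3) is O(n^(1/3)), while g(n) = 5n is O(n).
Since O(n) grows faster than O(n^(1/3)), g(n) dominates.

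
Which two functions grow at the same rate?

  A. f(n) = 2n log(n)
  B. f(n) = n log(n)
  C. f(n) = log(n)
A and B

Examining each function:
  A. 2n log(n) is O(n log n)
  B. n log(n) is O(n log n)
  C. log(n) is O(log n)

Functions A and B both have the same complexity class.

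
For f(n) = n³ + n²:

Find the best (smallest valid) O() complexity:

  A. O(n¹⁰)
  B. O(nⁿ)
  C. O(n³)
C

f(n) = n³ + n² is O(n³).
All listed options are valid Big-O bounds (upper bounds),
but O(n³) is the tightest (smallest valid bound).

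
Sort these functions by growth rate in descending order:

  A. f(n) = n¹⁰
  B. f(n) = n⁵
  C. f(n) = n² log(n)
A > B > C

Comparing growth rates:
A = n¹⁰ is O(n¹⁰)
B = n⁵ is O(n⁵)
C = n² log(n) is O(n² log n)

Therefore, the order from fastest to slowest is: A > B > C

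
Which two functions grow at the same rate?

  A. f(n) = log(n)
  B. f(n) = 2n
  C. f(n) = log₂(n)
A and C

Examining each function:
  A. log(n) is O(log n)
  B. 2n is O(n)
  C. log₂(n) is O(log n)

Functions A and C both have the same complexity class.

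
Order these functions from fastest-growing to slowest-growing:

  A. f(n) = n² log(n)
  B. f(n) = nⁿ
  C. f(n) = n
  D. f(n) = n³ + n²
B > D > A > C

Comparing growth rates:
B = nⁿ is O(nⁿ)
D = n³ + n² is O(n³)
A = n² log(n) is O(n² log n)
C = n is O(n)

Therefore, the order from fastest to slowest is: B > D > A > C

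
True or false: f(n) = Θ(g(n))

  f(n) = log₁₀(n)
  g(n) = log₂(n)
True

f(n) = log₁₀(n) and g(n) = log₂(n) are both O(log n).
Since they have the same asymptotic growth rate, f(n) = Θ(g(n)) is true.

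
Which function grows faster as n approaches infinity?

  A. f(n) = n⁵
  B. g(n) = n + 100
A

f(n) = n⁵ is O(n⁵), while g(n) = n + 100 is O(n).
Since O(n⁵) grows faster than O(n), f(n) dominates.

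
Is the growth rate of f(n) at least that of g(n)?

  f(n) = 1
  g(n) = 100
True

f(n) = 1 and g(n) = 100 are both O(1).
Big-Ω permits equal growth rates (f ≥ c·g for some c > 0), so f(n) = Ω(g(n)) is true.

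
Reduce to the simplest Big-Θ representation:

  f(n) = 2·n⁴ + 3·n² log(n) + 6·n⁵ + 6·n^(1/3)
Θ(n⁵)

Order the terms by growth rate: 6·n^(1/3) ≺ 3·n² log(n) ≺ 2·n⁴ ≺ 6·n⁵.
The fastest-growing term 6·n⁵ dominates as n → ∞; dropping its constant factor gives Θ(n⁵).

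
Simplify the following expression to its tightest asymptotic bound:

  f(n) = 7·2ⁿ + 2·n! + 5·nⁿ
Θ(nⁿ)

Order the terms by growth rate: 7·2ⁿ ≺ 2·n! ≺ 5·nⁿ.
The fastest-growing term 5·nⁿ dominates as n → ∞; dropping its constant factor gives Θ(nⁿ).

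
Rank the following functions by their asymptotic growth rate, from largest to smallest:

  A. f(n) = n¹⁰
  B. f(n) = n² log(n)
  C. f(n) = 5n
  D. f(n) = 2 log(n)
A > B > C > D

Comparing growth rates:
A = n¹⁰ is O(n¹⁰)
B = n² log(n) is O(n² log n)
C = 5n is O(n)
D = 2 log(n) is O(log n)

Therefore, the order from fastest to slowest is: A > B > C > D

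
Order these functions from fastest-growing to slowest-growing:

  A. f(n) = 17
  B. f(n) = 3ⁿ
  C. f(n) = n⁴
B > C > A

Comparing growth rates:
B = 3ⁿ is O(3ⁿ)
C = n⁴ is O(n⁴)
A = 17 is O(1)

Therefore, the order from fastest to slowest is: B > C > A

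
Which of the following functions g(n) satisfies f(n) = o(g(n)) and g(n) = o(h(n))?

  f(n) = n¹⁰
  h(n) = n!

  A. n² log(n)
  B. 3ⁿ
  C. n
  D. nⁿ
B

We need g(n) with n¹⁰ = o(g(n)) and g(n) = o(n!), i.e. O(n¹⁰) ≺ g ≺ O(n!).
Check each option:
  A. n² log(n) — O(n² log n) does not grow strictly faster than f(n)
  B. 3ⁿ — O(3ⁿ) is strictly between O(n¹⁰) and O(n!) ✓
  C. n — O(n) does not grow strictly faster than f(n)
  D. nⁿ — O(nⁿ) does not grow strictly slower than h(n)

Only option B (3ⁿ) lies strictly between.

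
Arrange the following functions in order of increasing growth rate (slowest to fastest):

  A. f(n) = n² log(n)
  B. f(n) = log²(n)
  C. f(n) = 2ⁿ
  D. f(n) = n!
B < A < C < D

Comparing growth rates:
B = log²(n) is O(log² n)
A = n² log(n) is O(n² log n)
C = 2ⁿ is O(2ⁿ)
D = n! is O(n!)

Therefore, the order from slowest to fastest is: B < A < C < D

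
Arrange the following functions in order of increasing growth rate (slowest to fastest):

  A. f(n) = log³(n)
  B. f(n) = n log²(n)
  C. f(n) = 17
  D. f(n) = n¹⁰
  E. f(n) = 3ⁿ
C < A < B < D < E

Comparing growth rates:
C = 17 is O(1)
A = log³(n) is O(log³ n)
B = n log²(n) is O(n log² n)
D = n¹⁰ is O(n¹⁰)
E = 3ⁿ is O(3ⁿ)

Therefore, the order from slowest to fastest is: C < A < B < D < E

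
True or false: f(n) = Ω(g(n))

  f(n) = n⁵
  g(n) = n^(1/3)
True

f(n) = n⁵ is O(n⁵), and g(n) = n^(1/3) is O(n^(1/3)).
Since O(n⁵) grows at least as fast as O(n^(1/3)), f(n) = Ω(g(n)) is true.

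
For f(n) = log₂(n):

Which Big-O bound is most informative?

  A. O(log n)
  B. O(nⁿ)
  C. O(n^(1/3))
A

f(n) = log₂(n) is O(log n).
All listed options are valid Big-O bounds (upper bounds),
but O(log n) is the tightest (smallest valid bound).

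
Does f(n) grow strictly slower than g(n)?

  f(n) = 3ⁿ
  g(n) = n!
True

f(n) = 3ⁿ is O(3ⁿ), and g(n) = n! is O(n!).
Since O(3ⁿ) grows strictly slower than O(n!), f(n) = o(g(n)) is true.
This means lim(n→∞) f(n)/g(n) = 0.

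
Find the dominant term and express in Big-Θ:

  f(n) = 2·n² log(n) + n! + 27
Θ(n!)

Order the terms by growth rate: 27 ≺ 2·n² log(n) ≺ n!.
The fastest-growing term n! dominates as n → ∞; dropping its constant factor gives Θ(n!).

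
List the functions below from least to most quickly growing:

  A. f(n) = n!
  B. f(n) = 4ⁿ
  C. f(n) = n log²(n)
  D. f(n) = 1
D < C < B < A

Comparing growth rates:
D = 1 is O(1)
C = n log²(n) is O(n log² n)
B = 4ⁿ is O(4ⁿ)
A = n! is O(n!)

Therefore, the order from slowest to fastest is: D < C < B < A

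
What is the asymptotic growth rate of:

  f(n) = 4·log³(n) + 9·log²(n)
Θ(log³ n)

Order the terms by growth rate: 9·log²(n) ≺ 4·log³(n).
The fastest-growing term 4·log³(n) dominates as n → ∞; dropping its constant factor gives Θ(log³ n).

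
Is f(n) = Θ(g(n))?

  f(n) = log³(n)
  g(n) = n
False

f(n) = log³(n) is O(log³ n), and g(n) = n is O(n).
Since they have different growth rates, f(n) = Θ(g(n)) is false.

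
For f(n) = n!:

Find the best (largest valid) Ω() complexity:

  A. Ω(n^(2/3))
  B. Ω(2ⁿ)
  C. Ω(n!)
C

f(n) = n! is Ω(n!).
All listed options are valid Big-Ω bounds (lower bounds),
but Ω(n!) is the tightest (largest valid bound).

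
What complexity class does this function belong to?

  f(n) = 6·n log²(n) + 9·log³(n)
O(n log² n)

The dominant term in 6·n log²(n) + 9·log³(n) is 6·n log²(n), which is Θ(n log² n).
Lower-order terms (9·log³(n)) are asymptotically negligible.
Constants are absorbed, so the tightest bound is O(n log² n).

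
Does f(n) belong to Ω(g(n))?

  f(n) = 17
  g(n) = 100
True

f(n) = 17 and g(n) = 100 are both O(1).
Big-Ω permits equal growth rates (f ≥ c·g for some c > 0), so f(n) = Ω(g(n)) is true.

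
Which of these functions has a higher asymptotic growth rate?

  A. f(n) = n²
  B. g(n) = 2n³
B

f(n) = n² is O(n²), while g(n) = 2n³ is O(n³).
Since O(n³) grows faster than O(n²), g(n) dominates.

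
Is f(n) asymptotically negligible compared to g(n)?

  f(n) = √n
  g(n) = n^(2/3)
True

f(n) = √n is O(√n), and g(n) = n^(2/3) is O(n^(2/3)).
Since O(√n) grows strictly slower than O(n^(2/3)), f(n) = o(g(n)) is true.
This means lim(n→∞) f(n)/g(n) = 0.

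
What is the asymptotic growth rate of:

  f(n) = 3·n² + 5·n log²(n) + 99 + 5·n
Θ(n²)

Order the terms by growth rate: 99 ≺ 5·n ≺ 5·n log²(n) ≺ 3·n².
The fastest-growing term 3·n² dominates as n → ∞; dropping its constant factor gives Θ(n²).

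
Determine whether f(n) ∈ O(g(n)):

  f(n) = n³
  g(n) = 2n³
True

f(n) = n³ and g(n) = 2n³ are both O(n³).
Big-O permits equal growth rates (f ≤ c·g for some c), so f(n) = O(g(n)) is true.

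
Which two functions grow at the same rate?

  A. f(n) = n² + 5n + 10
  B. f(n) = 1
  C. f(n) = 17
B and C

Examining each function:
  A. n² + 5n + 10 is O(n²)
  B. 1 is O(1)
  C. 17 is O(1)

Functions B and C both have the same complexity class.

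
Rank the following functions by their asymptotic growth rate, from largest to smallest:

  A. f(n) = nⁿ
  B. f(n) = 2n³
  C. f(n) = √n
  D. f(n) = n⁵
A > D > B > C

Comparing growth rates:
A = nⁿ is O(nⁿ)
D = n⁵ is O(n⁵)
B = 2n³ is O(n³)
C = √n is O(√n)

Therefore, the order from fastest to slowest is: A > D > B > C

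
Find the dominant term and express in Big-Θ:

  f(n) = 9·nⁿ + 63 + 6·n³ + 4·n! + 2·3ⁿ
Θ(nⁿ)

Order the terms by growth rate: 63 ≺ 6·n³ ≺ 2·3ⁿ ≺ 4·n! ≺ 9·nⁿ.
The fastest-growing term 9·nⁿ dominates as n → ∞; dropping its constant factor gives Θ(nⁿ).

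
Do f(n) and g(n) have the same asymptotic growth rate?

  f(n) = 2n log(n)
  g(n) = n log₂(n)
True

f(n) = 2n log(n) and g(n) = n log₂(n) are both O(n log n).
Since they have the same asymptotic growth rate, f(n) = Θ(g(n)) is true.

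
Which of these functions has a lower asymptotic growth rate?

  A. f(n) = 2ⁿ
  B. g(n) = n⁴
B

f(n) = 2ⁿ is O(2ⁿ), while g(n) = n⁴ is O(n⁴).
Since O(n⁴) grows slower than O(2ⁿ), g(n) is dominated.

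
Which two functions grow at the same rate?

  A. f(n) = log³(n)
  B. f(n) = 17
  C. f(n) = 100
B and C

Examining each function:
  A. log³(n) is O(log³ n)
  B. 17 is O(1)
  C. 100 is O(1)

Functions B and C both have the same complexity class.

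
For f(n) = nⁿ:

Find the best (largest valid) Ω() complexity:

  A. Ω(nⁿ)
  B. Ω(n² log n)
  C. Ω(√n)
A

f(n) = nⁿ is Ω(nⁿ).
All listed options are valid Big-Ω bounds (lower bounds),
but Ω(nⁿ) is the tightest (largest valid bound).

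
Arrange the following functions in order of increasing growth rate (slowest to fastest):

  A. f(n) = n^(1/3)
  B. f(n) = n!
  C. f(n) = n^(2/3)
A < C < B

Comparing growth rates:
A = n^(1/3) is O(n^(1/3))
C = n^(2/3) is O(n^(2/3))
B = n! is O(n!)

Therefore, the order from slowest to fastest is: A < C < B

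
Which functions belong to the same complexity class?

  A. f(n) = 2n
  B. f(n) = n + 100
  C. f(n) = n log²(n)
A and B

Examining each function:
  A. 2n is O(n)
  B. n + 100 is O(n)
  C. n log²(n) is O(n log² n)

Functions A and B both have the same complexity class.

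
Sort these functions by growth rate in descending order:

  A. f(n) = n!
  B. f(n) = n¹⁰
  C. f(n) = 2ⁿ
A > C > B

Comparing growth rates:
A = n! is O(n!)
C = 2ⁿ is O(2ⁿ)
B = n¹⁰ is O(n¹⁰)

Therefore, the order from fastest to slowest is: A > C > B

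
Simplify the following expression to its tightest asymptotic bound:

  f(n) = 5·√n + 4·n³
Θ(n³)

Order the terms by growth rate: 5·√n ≺ 4·n³.
The fastest-growing term 4·n³ dominates as n → ∞; dropping its constant factor gives Θ(n³).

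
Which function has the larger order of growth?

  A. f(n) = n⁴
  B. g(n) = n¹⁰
B

f(n) = n⁴ is O(n⁴), while g(n) = n¹⁰ is O(n¹⁰).
Since O(n¹⁰) grows faster than O(n⁴), g(n) dominates.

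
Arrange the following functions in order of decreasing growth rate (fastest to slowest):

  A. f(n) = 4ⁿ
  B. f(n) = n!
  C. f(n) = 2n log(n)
B > A > C

Comparing growth rates:
B = n! is O(n!)
A = 4ⁿ is O(4ⁿ)
C = 2n log(n) is O(n log n)

Therefore, the order from fastest to slowest is: B > A > C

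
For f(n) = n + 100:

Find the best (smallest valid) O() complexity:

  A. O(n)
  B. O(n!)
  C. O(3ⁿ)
A

f(n) = n + 100 is O(n).
All listed options are valid Big-O bounds (upper bounds),
but O(n) is the tightest (smallest valid bound).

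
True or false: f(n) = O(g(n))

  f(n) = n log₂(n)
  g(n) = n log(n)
True

f(n) = n log₂(n) and g(n) = n log(n) are both O(n log n).
Big-O permits equal growth rates (f ≤ c·g for some c), so f(n) = O(g(n)) is true.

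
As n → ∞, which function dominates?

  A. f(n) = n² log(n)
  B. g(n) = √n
A

f(n) = n² log(n) is O(n² log n), while g(n) = √n is O(√n).
Since O(n² log n) grows faster than O(√n), f(n) dominates.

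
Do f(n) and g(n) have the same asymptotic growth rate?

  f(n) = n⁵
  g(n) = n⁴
False

f(n) = n⁵ is O(n⁵), and g(n) = n⁴ is O(n⁴).
Since they have different growth rates, f(n) = Θ(g(n)) is false.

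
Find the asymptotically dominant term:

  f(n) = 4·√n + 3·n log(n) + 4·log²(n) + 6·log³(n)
3·n log(n)

Looking at each term:
  - 4·√n is O(√n)
  - 3·n log(n) is O(n log n)
  - 4·log²(n) is O(log² n)
  - 6·log³(n) is O(log³ n)

The term 3·n log(n) (O(n log n)) grows fastest and dominates all others.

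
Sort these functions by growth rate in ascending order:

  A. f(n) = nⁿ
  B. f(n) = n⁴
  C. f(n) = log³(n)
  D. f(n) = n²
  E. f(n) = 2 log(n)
E < C < D < B < A

Comparing growth rates:
E = 2 log(n) is O(log n)
C = log³(n) is O(log³ n)
D = n² is O(n²)
B = n⁴ is O(n⁴)
A = nⁿ is O(nⁿ)

Therefore, the order from slowest to fastest is: E < C < D < B < A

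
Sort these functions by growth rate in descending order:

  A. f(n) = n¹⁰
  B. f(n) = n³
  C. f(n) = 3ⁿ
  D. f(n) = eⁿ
C > D > A > B

Comparing growth rates:
C = 3ⁿ is O(3ⁿ)
D = eⁿ is O(eⁿ)
A = n¹⁰ is O(n¹⁰)
B = n³ is O(n³)

Therefore, the order from fastest to slowest is: C > D > A > B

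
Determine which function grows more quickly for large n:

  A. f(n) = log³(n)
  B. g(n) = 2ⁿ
B

f(n) = log³(n) is O(log³ n), while g(n) = 2ⁿ is O(2ⁿ).
Since O(2ⁿ) grows faster than O(log³ n), g(n) dominates.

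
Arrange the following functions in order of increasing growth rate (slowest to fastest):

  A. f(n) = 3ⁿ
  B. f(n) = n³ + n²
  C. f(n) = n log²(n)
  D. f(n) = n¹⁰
C < B < D < A

Comparing growth rates:
C = n log²(n) is O(n log² n)
B = n³ + n² is O(n³)
D = n¹⁰ is O(n¹⁰)
A = 3ⁿ is O(3ⁿ)

Therefore, the order from slowest to fastest is: C < B < D < A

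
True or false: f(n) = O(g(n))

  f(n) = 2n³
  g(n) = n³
True

f(n) = 2n³ and g(n) = n³ are both O(n³).
Big-O permits equal growth rates (f ≤ c·g for some c), so f(n) = O(g(n)) is true.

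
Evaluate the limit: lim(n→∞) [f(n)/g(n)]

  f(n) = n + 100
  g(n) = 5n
1/5

Since n + 100 and 5n have the same growth rate (O(n)),
the ratio converges to a constant: 1/5.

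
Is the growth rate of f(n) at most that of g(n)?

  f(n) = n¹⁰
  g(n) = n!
True

f(n) = n¹⁰ is O(n¹⁰), and g(n) = n! is O(n!).
Since O(n¹⁰) ⊆ O(n!) (f grows no faster than g), f(n) = O(g(n)) is true.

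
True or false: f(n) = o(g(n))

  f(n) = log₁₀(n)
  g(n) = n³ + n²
True

f(n) = log₁₀(n) is O(log n), and g(n) = n³ + n² is O(n³).
Since O(log n) grows strictly slower than O(n³), f(n) = o(g(n)) is true.
This means lim(n→∞) f(n)/g(n) = 0.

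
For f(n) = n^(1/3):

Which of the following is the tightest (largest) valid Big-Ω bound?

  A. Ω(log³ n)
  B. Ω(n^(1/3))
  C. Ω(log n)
B

f(n) = n^(1/3) is Ω(n^(1/3)).
All listed options are valid Big-Ω bounds (lower bounds),
but Ω(n^(1/3)) is the tightest (largest valid bound).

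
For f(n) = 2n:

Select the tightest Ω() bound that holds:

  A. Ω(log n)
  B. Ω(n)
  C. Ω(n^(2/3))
B

f(n) = 2n is Ω(n).
All listed options are valid Big-Ω bounds (lower bounds),
but Ω(n) is the tightest (largest valid bound).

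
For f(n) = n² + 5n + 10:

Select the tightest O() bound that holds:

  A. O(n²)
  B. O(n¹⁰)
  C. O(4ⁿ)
A

f(n) = n² + 5n + 10 is O(n²).
All listed options are valid Big-O bounds (upper bounds),
but O(n²) is the tightest (smallest valid bound).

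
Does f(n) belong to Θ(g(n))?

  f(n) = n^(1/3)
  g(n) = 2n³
False

f(n) = n^(1/3) is O(n^(1/3)), and g(n) = 2n³ is O(n³).
Since they have different growth rates, f(n) = Θ(g(n)) is false.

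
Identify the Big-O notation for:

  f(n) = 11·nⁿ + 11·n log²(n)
O(nⁿ)

The dominant term in 11·nⁿ + 11·n log²(n) is 11·nⁿ, which is Θ(nⁿ).
Lower-order terms (11·n log²(n)) are asymptotically negligible.
Constants are absorbed, so the tightest bound is O(nⁿ).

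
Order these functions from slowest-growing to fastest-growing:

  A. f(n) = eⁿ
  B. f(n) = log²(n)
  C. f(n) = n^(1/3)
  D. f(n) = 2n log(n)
B < C < D < A

Comparing growth rates:
B = log²(n) is O(log² n)
C = n^(1/3) is O(n^(1/3))
D = 2n log(n) is O(n log n)
A = eⁿ is O(eⁿ)

Therefore, the order from slowest to fastest is: B < C < D < A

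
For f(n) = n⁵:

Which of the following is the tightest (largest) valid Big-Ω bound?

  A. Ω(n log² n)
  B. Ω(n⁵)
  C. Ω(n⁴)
B

f(n) = n⁵ is Ω(n⁵).
All listed options are valid Big-Ω bounds (lower bounds),
but Ω(n⁵) is the tightest (largest valid bound).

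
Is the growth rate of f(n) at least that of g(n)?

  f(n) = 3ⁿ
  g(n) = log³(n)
True

f(n) = 3ⁿ is O(3ⁿ), and g(n) = log³(n) is O(log³ n).
Since O(3ⁿ) grows at least as fast as O(log³ n), f(n) = Ω(g(n)) is true.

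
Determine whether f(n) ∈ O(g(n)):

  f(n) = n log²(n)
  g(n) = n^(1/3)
False

f(n) = n log²(n) is O(n log² n), and g(n) = n^(1/3) is O(n^(1/3)).
Since O(n log² n) grows faster than O(n^(1/3)), f(n) = O(g(n)) is false.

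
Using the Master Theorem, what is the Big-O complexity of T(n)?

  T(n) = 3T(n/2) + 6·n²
Θ(n²)

Master Theorem: a = 3, b = 2, f(n) = 6·n².
Compute the critical exponent d = log₂(3) = 1.585.
Compare f(n) = Θ(n²) against n^d:
  k = 2 > d = 1.585, so f(n) = Ω(n^(d+ε)) — Case 3.
  Regularity: a·(n/b)^2/n^2 = a/b^2 = 3/4 < 1 ✓.
  The top-level work dominates: T(n) = Θ(f(n)) = Θ(n²).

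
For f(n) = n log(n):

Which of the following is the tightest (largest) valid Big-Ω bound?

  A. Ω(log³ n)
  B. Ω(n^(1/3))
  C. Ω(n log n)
C

f(n) = n log(n) is Ω(n log n).
All listed options are valid Big-Ω bounds (lower bounds),
but Ω(n log n) is the tightest (largest valid bound).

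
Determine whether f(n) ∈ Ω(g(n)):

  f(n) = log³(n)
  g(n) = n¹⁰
False

f(n) = log³(n) is O(log³ n), and g(n) = n¹⁰ is O(n¹⁰).
Since O(log³ n) grows slower than O(n¹⁰), f(n) = Ω(g(n)) is false.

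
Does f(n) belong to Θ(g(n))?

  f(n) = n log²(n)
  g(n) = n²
False

f(n) = n log²(n) is O(n log² n), and g(n) = n² is O(n²).
Since they have different growth rates, f(n) = Θ(g(n)) is false.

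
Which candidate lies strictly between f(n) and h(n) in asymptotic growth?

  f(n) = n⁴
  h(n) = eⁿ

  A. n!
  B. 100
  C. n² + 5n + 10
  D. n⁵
D

We need g(n) with n⁴ = o(g(n)) and g(n) = o(eⁿ), i.e. O(n⁴) ≺ g ≺ O(eⁿ).
Check each option:
  A. n! — O(n!) does not grow strictly slower than h(n)
  B. 100 — O(1) does not grow strictly faster than f(n)
  C. n² + 5n + 10 — O(n²) does not grow strictly faster than f(n)
  D. n⁵ — O(n⁵) is strictly between O(n⁴) and O(eⁿ) ✓

Only option D (n⁵) lies strictly between.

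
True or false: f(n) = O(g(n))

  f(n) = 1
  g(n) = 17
True

f(n) = 1 and g(n) = 17 are both O(1).
Big-O permits equal growth rates (f ≤ c·g for some c), so f(n) = O(g(n)) is true.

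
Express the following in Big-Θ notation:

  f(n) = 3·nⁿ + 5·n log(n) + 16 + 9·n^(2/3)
Θ(nⁿ)

Order the terms by growth rate: 16 ≺ 9·n^(2/3) ≺ 5·n log(n) ≺ 3·nⁿ.
The fastest-growing term 3·nⁿ dominates as n → ∞; dropping its constant factor gives Θ(nⁿ).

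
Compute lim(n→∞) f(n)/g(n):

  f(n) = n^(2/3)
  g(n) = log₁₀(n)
∞

Since n^(2/3) (O(n^(2/3))) grows faster than log₁₀(n) (O(log n)),
the ratio f(n)/g(n) → ∞ as n → ∞.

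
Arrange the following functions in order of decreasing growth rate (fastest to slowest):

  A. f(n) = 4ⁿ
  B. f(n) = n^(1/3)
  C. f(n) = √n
A > C > B

Comparing growth rates:
A = 4ⁿ is O(4ⁿ)
C = √n is O(√n)
B = n^(1/3) is O(n^(1/3))

Therefore, the order from fastest to slowest is: A > C > B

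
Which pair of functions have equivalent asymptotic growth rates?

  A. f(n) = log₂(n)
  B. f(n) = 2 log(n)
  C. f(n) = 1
A and B

Examining each function:
  A. log₂(n) is O(log n)
  B. 2 log(n) is O(log n)
  C. 1 is O(1)

Functions A and B both have the same complexity class.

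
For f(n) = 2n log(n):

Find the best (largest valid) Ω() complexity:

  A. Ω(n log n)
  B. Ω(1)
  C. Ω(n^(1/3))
A

f(n) = 2n log(n) is Ω(n log n).
All listed options are valid Big-Ω bounds (lower bounds),
but Ω(n log n) is the tightest (largest valid bound).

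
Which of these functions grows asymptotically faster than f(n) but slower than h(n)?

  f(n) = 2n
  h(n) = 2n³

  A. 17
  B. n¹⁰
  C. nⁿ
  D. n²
D

We need g(n) with 2n = o(g(n)) and g(n) = o(2n³), i.e. O(n) ≺ g ≺ O(n³).
Check each option:
  A. 17 — O(1) does not grow strictly faster than f(n)
  B. n¹⁰ — O(n¹⁰) does not grow strictly slower than h(n)
  C. nⁿ — O(nⁿ) does not grow strictly slower than h(n)
  D. n² — O(n²) is strictly between O(n) and O(n³) ✓

Only option D (n²) lies strictly between.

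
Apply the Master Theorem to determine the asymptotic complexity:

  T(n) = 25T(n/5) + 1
Θ(n²)

Master Theorem: a = 25, b = 5, f(n) = 1.
Compute the critical exponent d = log₅(25) = 2.
Compare f(n) = Θ(1) against n^d:
  k = 0 < d = 2, so f(n) = O(n^(d-ε)) — Case 1.
  The recursion cost dominates: T(n) = Θ(n^d) = Θ(n²).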